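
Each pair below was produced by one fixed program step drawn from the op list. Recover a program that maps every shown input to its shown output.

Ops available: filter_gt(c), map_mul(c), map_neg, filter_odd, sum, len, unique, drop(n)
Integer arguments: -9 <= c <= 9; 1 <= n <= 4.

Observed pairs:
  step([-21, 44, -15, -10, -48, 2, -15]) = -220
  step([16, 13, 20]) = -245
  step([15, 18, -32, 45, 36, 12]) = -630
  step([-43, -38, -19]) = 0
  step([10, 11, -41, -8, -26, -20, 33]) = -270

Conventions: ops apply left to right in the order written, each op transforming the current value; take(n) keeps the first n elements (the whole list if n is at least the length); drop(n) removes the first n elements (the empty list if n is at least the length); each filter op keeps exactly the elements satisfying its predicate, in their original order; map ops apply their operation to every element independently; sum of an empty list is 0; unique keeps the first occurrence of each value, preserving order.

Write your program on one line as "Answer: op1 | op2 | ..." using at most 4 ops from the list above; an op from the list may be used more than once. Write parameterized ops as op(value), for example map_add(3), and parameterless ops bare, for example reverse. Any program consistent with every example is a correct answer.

filter_gt(7) | map_mul(-5) | sum

Check, running the answer program on each example:
  [-21, 44, -15, -10, -48, 2, -15] -> [44] -> [-220] -> -220
  [16, 13, 20] -> [16, 13, 20] -> [-80, -65, -100] -> -245
  [15, 18, -32, 45, 36, 12] -> [15, 18, 45, 36, 12] -> [-75, -90, -225, -180, -60] -> -630
  [-43, -38, -19] -> [] -> [] -> 0
  [10, 11, -41, -8, -26, -20, 33] -> [10, 11, 33] -> [-50, -55, -165] -> -270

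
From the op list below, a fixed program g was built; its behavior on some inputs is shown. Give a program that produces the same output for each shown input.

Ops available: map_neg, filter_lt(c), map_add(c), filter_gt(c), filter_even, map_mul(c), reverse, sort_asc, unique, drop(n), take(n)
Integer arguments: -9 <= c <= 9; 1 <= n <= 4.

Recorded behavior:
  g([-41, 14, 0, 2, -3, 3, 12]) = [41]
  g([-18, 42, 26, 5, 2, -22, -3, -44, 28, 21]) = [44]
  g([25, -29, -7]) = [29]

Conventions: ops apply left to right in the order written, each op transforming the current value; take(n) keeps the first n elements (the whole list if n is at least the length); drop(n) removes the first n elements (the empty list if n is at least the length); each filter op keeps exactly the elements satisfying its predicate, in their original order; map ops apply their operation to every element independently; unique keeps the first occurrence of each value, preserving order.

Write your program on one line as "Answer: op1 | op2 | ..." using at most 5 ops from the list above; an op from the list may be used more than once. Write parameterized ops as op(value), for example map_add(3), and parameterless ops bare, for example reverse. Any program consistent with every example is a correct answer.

filter_lt(-7) | map_neg | reverse | take(1)

Check, running the answer program on each example:
  [-41, 14, 0, 2, -3, 3, 12] -> [-41] -> [41] -> [41] -> [41]
  [-18, 42, 26, 5, 2, -22, -3, -44, 28, 21] -> [-18, -22, -44] -> [18, 22, 44] -> [44, 22, 18] -> [44]
  [25, -29, -7] -> [-29] -> [29] -> [29] -> [29]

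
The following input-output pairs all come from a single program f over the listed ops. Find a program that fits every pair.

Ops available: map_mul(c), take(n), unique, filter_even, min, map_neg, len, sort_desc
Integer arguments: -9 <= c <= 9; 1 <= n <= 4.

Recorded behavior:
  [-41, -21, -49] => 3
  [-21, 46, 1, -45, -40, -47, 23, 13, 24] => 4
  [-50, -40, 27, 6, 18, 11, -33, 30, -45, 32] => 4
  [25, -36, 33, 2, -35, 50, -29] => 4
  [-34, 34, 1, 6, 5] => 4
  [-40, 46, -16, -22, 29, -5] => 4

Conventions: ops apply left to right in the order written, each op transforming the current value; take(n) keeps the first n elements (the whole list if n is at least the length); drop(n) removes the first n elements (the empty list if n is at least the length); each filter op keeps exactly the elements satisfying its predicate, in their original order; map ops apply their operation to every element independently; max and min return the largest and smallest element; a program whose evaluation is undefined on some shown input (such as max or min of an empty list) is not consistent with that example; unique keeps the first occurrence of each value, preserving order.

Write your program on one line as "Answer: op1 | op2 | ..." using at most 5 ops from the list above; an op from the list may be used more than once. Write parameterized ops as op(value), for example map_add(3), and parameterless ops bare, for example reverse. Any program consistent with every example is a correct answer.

map_neg | take(4) | map_mul(-1) | len

Check, running the answer program on each example:
  [-41, -21, -49] -> [41, 21, 49] -> [41, 21, 49] -> [-41, -21, -49] -> 3
  [-21, 46, 1, -45, -40, -47, 23, 13, 24] -> [21, -46, -1, 45, 40, 47, -23, -13, -24] -> [21, -46, -1, 45] -> [-21, 46, 1, -45] -> 4
  [-50, -40, 27, 6, 18, 11, -33, 30, -45, 32] -> [50, 40, -27, -6, -18, -11, 33, -30, 45, -32] -> [50, 40, -27, -6] -> [-50, -40, 27, 6] -> 4
  [25, -36, 33, 2, -35, 50, -29] -> [-25, 36, -33, -2, 35, -50, 29] -> [-25, 36, -33, -2] -> [25, -36, 33, 2] -> 4
  [-34, 34, 1, 6, 5] -> [34, -34, -1, -6, -5] -> [34, -34, -1, -6] -> [-34, 34, 1, 6] -> 4
  [-40, 46, -16, -22, 29, -5] -> [40, -46, 16, 22, -29, 5] -> [40, -46, 16, 22] -> [-40, 46, -16, -22] -> 4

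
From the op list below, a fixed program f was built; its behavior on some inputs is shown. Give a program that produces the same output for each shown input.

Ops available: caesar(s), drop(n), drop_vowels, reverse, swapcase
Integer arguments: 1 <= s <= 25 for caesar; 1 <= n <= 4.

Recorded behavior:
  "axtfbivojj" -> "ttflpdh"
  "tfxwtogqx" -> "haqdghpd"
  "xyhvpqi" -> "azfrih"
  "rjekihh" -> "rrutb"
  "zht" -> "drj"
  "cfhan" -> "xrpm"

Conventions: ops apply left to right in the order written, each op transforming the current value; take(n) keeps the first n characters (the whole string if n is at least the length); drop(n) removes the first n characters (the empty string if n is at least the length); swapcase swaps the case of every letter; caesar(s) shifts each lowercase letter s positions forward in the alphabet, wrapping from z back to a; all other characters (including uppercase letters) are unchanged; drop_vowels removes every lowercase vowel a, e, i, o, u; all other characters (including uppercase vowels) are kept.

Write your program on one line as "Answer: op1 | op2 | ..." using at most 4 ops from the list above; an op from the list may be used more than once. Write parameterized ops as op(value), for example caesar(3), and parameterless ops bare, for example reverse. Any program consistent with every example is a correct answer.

reverse | drop_vowels | caesar(10)

Check, running the answer program on each example:
  "axtfbivojj" -> "jjovibftxa" -> "jjvbftx" -> "ttflpdh"
  "tfxwtogqx" -> "xqgotwxft" -> "xqgtwxft" -> "haqdghpd"
  "xyhvpqi" -> "iqpvhyx" -> "qpvhyx" -> "azfrih"
  "rjekihh" -> "hhikejr" -> "hhkjr" -> "rrutb"
  "zht" -> "thz" -> "thz" -> "drj"
  "cfhan" -> "nahfc" -> "nhfc" -> "xrpm"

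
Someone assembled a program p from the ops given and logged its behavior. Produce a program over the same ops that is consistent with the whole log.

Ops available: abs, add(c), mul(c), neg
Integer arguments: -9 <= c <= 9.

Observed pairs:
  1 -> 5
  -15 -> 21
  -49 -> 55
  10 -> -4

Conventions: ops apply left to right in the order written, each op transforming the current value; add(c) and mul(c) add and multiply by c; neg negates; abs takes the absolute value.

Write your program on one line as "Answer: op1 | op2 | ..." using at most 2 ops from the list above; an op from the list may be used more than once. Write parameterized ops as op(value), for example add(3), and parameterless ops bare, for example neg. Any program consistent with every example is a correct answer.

add(-6) | neg

Check, running the answer program on each example:
  1 -> -5 -> 5
  -15 -> -21 -> 21
  -49 -> -55 -> 55
  10 -> 4 -> -4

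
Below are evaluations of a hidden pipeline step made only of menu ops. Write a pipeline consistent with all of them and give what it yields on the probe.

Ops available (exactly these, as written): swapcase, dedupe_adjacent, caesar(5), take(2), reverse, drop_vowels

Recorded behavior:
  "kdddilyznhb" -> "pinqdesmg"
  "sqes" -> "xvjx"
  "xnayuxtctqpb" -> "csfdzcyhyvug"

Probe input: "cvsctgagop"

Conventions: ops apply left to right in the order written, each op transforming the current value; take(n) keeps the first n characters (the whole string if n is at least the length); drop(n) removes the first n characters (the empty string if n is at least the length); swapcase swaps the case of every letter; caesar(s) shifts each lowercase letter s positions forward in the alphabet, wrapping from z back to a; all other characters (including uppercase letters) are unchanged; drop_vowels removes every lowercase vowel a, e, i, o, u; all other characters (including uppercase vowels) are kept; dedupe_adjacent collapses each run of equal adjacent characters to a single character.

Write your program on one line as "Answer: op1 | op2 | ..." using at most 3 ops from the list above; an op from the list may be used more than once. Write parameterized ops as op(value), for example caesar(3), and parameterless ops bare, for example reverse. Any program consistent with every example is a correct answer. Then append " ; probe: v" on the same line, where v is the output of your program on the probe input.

dedupe_adjacent | caesar(5) ; probe: "haxhylfltu"

Check, running the answer program on each example:
  "kdddilyznhb" -> "kdilyznhb" -> "pinqdesmg"
  "sqes" -> "sqes" -> "xvjx"
  "xnayuxtctqpb" -> "xnayuxtctqpb" -> "csfdzcyhyvug"
  probe: "cvsctgagop" -> "cvsctgagop" -> "haxhylfltu"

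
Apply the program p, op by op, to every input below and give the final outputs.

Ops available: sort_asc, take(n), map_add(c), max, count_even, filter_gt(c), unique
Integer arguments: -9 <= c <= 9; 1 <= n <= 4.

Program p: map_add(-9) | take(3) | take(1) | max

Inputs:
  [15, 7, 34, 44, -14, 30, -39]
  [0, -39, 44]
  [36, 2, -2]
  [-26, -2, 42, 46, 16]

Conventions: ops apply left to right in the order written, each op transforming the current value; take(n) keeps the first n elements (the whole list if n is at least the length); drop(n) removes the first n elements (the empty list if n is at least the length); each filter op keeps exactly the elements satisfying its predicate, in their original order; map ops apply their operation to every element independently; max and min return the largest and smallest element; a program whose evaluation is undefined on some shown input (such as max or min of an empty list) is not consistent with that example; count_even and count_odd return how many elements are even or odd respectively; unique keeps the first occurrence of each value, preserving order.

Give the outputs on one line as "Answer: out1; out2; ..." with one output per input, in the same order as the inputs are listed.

Execution, op by op:
  [15, 7, 34, 44, -14, 30, -39] -> [6, -2, 25, 35, -23, 21, -48] -> [6, -2, 25] -> [6] -> 6
  [0, -39, 44] -> [-9, -48, 35] -> [-9, -48, 35] -> [-9] -> -9
  [36, 2, -2] -> [27, -7, -11] -> [27, -7, -11] -> [27] -> 27
  [-26, -2, 42, 46, 16] -> [-35, -11, 33, 37, 7] -> [-35, -11, 33] -> [-35] -> -35

6; -9; 27; -35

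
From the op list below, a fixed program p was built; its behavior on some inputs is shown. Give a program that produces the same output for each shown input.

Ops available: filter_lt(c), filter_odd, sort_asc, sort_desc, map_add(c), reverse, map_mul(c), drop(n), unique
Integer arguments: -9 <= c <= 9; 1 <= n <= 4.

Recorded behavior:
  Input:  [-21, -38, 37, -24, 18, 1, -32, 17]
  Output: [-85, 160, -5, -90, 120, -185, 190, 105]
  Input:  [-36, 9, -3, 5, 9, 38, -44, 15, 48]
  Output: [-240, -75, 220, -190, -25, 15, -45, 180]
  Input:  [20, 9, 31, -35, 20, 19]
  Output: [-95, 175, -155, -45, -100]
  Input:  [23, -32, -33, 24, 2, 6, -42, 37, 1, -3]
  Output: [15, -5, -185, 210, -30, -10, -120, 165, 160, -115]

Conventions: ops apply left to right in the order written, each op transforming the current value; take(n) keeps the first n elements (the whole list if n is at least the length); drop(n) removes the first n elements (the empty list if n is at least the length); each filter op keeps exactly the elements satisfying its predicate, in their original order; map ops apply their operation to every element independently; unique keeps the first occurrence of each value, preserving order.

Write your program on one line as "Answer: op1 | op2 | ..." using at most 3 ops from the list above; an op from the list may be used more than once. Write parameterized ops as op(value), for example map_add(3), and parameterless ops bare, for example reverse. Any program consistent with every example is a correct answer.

unique | map_mul(-5) | reverse

Check, running the answer program on each example:
  [-21, -38, 37, -24, 18, 1, -32, 17] -> [-21, -38, 37, -24, 18, 1, -32, 17] -> [105, 190, -185, 120, -90, -5, 160, -85] -> [-85, 160, -5, -90, 120, -185, 190, 105]
  [-36, 9, -3, 5, 9, 38, -44, 15, 48] -> [-36, 9, -3, 5, 38, -44, 15, 48] -> [180, -45, 15, -25, -190, 220, -75, -240] -> [-240, -75, 220, -190, -25, 15, -45, 180]
  [20, 9, 31, -35, 20, 19] -> [20, 9, 31, -35, 19] -> [-100, -45, -155, 175, -95] -> [-95, 175, -155, -45, -100]
  [23, -32, -33, 24, 2, 6, -42, 37, 1, -3] -> [23, -32, -33, 24, 2, 6, -42, 37, 1, -3] -> [-115, 160, 165, -120, -10, -30, 210, -185, -5, 15] -> [15, -5, -185, 210, -30, -10, -120, 165, 160, -115]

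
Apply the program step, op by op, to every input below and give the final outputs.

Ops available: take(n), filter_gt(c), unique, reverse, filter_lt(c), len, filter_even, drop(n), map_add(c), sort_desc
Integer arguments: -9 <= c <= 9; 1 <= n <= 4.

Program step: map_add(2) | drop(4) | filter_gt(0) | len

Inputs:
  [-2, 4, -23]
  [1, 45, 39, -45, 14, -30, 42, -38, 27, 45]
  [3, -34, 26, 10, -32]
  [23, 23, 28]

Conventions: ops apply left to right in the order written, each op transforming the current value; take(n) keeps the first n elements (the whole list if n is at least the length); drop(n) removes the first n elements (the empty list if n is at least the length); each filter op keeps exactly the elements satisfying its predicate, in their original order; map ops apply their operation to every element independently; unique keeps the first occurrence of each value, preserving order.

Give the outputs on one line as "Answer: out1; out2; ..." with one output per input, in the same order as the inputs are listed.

Execution, op by op:
  [-2, 4, -23] -> [0, 6, -21] -> [] -> [] -> 0
  [1, 45, 39, -45, 14, -30, 42, -38, 27, 45] -> [3, 47, 41, -43, 16, -28, 44, -36, 29, 47] -> [16, -28, 44, -36, 29, 47] -> [16, 44, 29, 47] -> 4
  [3, -34, 26, 10, -32] -> [5, -32, 28, 12, -30] -> [-30] -> [] -> 0
  [23, 23, 28] -> [25, 25, 30] -> [] -> [] -> 0

0; 4; 0; 0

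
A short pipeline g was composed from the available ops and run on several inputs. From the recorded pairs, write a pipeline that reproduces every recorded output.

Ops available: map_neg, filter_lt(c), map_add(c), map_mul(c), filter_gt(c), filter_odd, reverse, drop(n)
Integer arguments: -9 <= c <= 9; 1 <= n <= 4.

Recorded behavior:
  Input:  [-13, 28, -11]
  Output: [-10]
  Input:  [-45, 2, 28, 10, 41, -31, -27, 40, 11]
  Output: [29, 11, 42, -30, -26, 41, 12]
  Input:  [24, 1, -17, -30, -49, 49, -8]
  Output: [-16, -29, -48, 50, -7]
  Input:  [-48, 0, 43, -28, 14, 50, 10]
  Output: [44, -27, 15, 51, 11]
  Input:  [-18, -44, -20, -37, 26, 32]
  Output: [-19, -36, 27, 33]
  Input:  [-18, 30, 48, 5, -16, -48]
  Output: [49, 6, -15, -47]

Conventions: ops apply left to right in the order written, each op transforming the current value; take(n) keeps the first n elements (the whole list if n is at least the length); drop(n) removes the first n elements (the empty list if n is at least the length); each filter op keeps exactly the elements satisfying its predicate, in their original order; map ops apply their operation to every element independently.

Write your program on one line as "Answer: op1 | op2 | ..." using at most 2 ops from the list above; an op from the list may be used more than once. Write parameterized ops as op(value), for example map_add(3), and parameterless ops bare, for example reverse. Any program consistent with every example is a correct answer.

map_add(1) | drop(2)

Check, running the answer program on each example:
  [-13, 28, -11] -> [-12, 29, -10] -> [-10]
  [-45, 2, 28, 10, 41, -31, -27, 40, 11] -> [-44, 3, 29, 11, 42, -30, -26, 41, 12] -> [29, 11, 42, -30, -26, 41, 12]
  [24, 1, -17, -30, -49, 49, -8] -> [25, 2, -16, -29, -48, 50, -7] -> [-16, -29, -48, 50, -7]
  [-48, 0, 43, -28, 14, 50, 10] -> [-47, 1, 44, -27, 15, 51, 11] -> [44, -27, 15, 51, 11]
  [-18, -44, -20, -37, 26, 32] -> [-17, -43, -19, -36, 27, 33] -> [-19, -36, 27, 33]
  [-18, 30, 48, 5, -16, -48] -> [-17, 31, 49, 6, -15, -47] -> [49, 6, -15, -47]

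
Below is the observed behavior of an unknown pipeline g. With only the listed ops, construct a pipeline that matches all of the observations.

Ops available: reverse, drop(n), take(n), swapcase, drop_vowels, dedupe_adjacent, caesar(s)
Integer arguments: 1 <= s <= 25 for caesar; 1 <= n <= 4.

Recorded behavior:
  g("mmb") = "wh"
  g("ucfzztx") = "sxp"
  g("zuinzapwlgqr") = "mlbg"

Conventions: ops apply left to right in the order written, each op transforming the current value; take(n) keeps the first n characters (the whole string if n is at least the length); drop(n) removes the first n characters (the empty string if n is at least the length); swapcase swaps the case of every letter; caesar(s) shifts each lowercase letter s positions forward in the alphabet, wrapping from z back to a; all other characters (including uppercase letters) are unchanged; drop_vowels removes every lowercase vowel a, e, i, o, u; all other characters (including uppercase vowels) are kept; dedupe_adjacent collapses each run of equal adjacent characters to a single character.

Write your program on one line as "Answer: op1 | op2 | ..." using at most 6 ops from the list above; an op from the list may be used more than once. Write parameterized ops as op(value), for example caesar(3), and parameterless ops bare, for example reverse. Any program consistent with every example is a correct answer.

reverse | caesar(21) | dedupe_adjacent | drop_vowels | take(4)

Check, running the answer program on each example:
  "mmb" -> "bmm" -> "whh" -> "wh" -> "wh" -> "wh"
  "ucfzztx" -> "xtzzfcu" -> "souuaxp" -> "souaxp" -> "sxp" -> "sxp"
  "zuinzapwlgqr" -> "rqglwpazniuz" -> "mlbgrkvuidpu" -> "mlbgrkvuidpu" -> "mlbgrkvdp" -> "mlbg"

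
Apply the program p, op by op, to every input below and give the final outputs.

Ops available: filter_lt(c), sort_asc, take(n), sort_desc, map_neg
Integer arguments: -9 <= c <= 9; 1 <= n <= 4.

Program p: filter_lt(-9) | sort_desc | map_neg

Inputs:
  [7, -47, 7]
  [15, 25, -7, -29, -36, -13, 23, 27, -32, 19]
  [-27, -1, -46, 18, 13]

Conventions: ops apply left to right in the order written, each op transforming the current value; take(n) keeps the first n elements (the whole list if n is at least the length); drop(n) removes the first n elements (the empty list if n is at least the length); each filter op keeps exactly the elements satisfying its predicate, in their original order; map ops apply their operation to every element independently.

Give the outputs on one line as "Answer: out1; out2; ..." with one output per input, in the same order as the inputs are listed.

[47]; [13, 29, 32, 36]; [27, 46]

Execution, op by op:
  [7, -47, 7] -> [-47] -> [-47] -> [47]
  [15, 25, -7, -29, -36, -13, 23, 27, -32, 19] -> [-29, -36, -13, -32] -> [-13, -29, -32, -36] -> [13, 29, 32, 36]
  [-27, -1, -46, 18, 13] -> [-27, -46] -> [-27, -46] -> [27, 46]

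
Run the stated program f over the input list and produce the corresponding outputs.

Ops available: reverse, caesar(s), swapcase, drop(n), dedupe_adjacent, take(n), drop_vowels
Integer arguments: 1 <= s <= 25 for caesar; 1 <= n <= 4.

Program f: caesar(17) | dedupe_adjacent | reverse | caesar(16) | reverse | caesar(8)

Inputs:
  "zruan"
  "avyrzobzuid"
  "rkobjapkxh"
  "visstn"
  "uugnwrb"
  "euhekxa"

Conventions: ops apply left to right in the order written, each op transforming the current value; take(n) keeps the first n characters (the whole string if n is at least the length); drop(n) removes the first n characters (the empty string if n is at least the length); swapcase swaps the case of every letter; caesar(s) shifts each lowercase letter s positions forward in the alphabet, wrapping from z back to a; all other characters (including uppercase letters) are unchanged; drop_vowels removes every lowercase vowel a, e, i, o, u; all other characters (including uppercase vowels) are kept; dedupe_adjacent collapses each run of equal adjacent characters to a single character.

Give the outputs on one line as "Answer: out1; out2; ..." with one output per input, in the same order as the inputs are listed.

"ogjpc"; "pkngodqojxs"; "gzdqypezmw"; "kxhic"; "jvclgq"; "tjwtzmp"

Execution, op by op:
  "zruan" -> "qilre" -> "qilre" -> "erliq" -> "uhbyg" -> "gybhu" -> "ogjpc"
  "avyrzobzuid" -> "rmpiqfsqlzu" -> "rmpiqfsqlzu" -> "uzlqsfqipmr" -> "kpbgivgyfch" -> "hcfygvigbpk" -> "pkngodqojxs"
  "rkobjapkxh" -> "ibfsargboy" -> "ibfsargboy" -> "yobgrasfbi" -> "oerwhqivry" -> "yrviqhwreo" -> "gzdqypezmw"
  "visstn" -> "mzjjke" -> "mzjke" -> "ekjzm" -> "uazpc" -> "cpzau" -> "kxhic"
  "uugnwrb" -> "llxenis" -> "lxenis" -> "sinexl" -> "iydunb" -> "bnudyi" -> "jvclgq"
  "euhekxa" -> "vlyvbor" -> "vlyvbor" -> "robvylv" -> "herlobl" -> "lbolreh" -> "tjwtzmp"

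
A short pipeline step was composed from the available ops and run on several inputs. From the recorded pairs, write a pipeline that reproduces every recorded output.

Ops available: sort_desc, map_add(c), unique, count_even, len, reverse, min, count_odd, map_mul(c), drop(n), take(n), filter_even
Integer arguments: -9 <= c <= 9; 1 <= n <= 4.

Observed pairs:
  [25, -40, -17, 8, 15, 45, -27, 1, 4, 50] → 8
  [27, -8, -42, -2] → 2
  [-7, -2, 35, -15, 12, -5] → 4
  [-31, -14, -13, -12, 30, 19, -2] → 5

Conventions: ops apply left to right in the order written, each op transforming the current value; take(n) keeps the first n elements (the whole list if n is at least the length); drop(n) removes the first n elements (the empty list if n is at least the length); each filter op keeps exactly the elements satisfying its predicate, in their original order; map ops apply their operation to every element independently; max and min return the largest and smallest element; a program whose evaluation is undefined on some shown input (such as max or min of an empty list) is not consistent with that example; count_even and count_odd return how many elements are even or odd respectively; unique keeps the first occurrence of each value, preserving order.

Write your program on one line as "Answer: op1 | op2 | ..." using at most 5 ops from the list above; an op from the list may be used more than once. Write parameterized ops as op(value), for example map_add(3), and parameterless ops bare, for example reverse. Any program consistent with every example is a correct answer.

drop(2) | map_mul(-6) | sort_desc | count_even

Check, running the answer program on each example:
  [25, -40, -17, 8, 15, 45, -27, 1, 4, 50] -> [-17, 8, 15, 45, -27, 1, 4, 50] -> [102, -48, -90, -270, 162, -6, -24, -300] -> [162, 102, -6, -24, -48, -90, -270, -300] -> 8
  [27, -8, -42, -2] -> [-42, -2] -> [252, 12] -> [252, 12] -> 2
  [-7, -2, 35, -15, 12, -5] -> [35, -15, 12, -5] -> [-210, 90, -72, 30] -> [90, 30, -72, -210] -> 4
  [-31, -14, -13, -12, 30, 19, -2] -> [-13, -12, 30, 19, -2] -> [78, 72, -180, -114, 12] -> [78, 72, 12, -114, -180] -> 5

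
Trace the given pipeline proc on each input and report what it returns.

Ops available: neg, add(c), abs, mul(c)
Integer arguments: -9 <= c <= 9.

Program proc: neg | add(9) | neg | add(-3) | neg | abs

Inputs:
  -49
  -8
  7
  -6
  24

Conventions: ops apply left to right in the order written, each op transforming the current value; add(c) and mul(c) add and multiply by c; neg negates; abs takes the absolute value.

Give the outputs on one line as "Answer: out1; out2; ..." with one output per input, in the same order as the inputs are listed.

Execution, op by op:
  -49 -> 49 -> 58 -> -58 -> -61 -> 61 -> 61
  -8 -> 8 -> 17 -> -17 -> -20 -> 20 -> 20
  7 -> -7 -> 2 -> -2 -> -5 -> 5 -> 5
  -6 -> 6 -> 15 -> -15 -> -18 -> 18 -> 18
  24 -> -24 -> -15 -> 15 -> 12 -> -12 -> 12

61; 20; 5; 18; 12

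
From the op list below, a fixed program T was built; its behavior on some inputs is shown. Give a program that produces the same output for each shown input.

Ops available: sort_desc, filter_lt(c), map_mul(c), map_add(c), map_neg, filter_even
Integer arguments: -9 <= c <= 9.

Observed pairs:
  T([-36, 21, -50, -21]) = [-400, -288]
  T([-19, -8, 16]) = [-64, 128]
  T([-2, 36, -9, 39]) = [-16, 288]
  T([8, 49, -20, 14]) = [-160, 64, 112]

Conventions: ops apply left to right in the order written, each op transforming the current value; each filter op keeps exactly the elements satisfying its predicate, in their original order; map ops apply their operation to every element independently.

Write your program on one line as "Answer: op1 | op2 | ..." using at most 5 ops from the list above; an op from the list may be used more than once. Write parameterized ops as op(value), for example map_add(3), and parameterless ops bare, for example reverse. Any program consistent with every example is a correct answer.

filter_even | map_neg | sort_desc | map_neg | map_mul(8)

Check, running the answer program on each example:
  [-36, 21, -50, -21] -> [-36, -50] -> [36, 50] -> [50, 36] -> [-50, -36] -> [-400, -288]
  [-19, -8, 16] -> [-8, 16] -> [8, -16] -> [8, -16] -> [-8, 16] -> [-64, 128]
  [-2, 36, -9, 39] -> [-2, 36] -> [2, -36] -> [2, -36] -> [-2, 36] -> [-16, 288]
  [8, 49, -20, 14] -> [8, -20, 14] -> [-8, 20, -14] -> [20, -8, -14] -> [-20, 8, 14] -> [-160, 64, 112]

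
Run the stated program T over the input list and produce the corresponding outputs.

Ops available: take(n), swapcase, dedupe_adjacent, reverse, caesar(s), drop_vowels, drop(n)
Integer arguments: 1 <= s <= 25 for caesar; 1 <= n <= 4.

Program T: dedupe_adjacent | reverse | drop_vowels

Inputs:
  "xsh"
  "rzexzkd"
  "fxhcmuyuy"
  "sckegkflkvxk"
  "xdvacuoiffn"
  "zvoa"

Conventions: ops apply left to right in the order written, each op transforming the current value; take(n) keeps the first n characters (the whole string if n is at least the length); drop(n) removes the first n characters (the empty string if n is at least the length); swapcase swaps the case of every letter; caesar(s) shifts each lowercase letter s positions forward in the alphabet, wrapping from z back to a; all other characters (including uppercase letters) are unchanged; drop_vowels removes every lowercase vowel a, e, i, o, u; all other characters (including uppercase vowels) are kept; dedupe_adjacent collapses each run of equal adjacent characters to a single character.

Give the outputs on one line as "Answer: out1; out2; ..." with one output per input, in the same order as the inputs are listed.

"hsx"; "dkzxzr"; "yymchxf"; "kxvklfkgkcs"; "nfcvdx"; "vz"

Execution, op by op:
  "xsh" -> "xsh" -> "hsx" -> "hsx"
  "rzexzkd" -> "rzexzkd" -> "dkzxezr" -> "dkzxzr"
  "fxhcmuyuy" -> "fxhcmuyuy" -> "yuyumchxf" -> "yymchxf"
  "sckegkflkvxk" -> "sckegkflkvxk" -> "kxvklfkgekcs" -> "kxvklfkgkcs"
  "xdvacuoiffn" -> "xdvacuoifn" -> "nfioucavdx" -> "nfcvdx"
  "zvoa" -> "zvoa" -> "aovz" -> "vz"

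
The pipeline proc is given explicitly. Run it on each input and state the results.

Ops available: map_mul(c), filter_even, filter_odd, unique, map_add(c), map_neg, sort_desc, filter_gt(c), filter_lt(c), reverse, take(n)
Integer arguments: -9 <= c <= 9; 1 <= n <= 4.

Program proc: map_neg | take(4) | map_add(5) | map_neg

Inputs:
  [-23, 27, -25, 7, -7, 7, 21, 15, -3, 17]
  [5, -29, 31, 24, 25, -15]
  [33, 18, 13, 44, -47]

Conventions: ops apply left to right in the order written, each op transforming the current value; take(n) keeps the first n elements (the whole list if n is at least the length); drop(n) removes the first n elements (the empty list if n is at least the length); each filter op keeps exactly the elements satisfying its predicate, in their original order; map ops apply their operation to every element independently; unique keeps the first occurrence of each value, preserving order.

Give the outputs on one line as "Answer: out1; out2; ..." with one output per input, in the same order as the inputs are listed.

Execution, op by op:
  [-23, 27, -25, 7, -7, 7, 21, 15, -3, 17] -> [23, -27, 25, -7, 7, -7, -21, -15, 3, -17] -> [23, -27, 25, -7] -> [28, -22, 30, -2] -> [-28, 22, -30, 2]
  [5, -29, 31, 24, 25, -15] -> [-5, 29, -31, -24, -25, 15] -> [-5, 29, -31, -24] -> [0, 34, -26, -19] -> [0, -34, 26, 19]
  [33, 18, 13, 44, -47] -> [-33, -18, -13, -44, 47] -> [-33, -18, -13, -44] -> [-28, -13, -8, -39] -> [28, 13, 8, 39]

[-28, 22, -30, 2]; [0, -34, 26, 19]; [28, 13, 8, 39]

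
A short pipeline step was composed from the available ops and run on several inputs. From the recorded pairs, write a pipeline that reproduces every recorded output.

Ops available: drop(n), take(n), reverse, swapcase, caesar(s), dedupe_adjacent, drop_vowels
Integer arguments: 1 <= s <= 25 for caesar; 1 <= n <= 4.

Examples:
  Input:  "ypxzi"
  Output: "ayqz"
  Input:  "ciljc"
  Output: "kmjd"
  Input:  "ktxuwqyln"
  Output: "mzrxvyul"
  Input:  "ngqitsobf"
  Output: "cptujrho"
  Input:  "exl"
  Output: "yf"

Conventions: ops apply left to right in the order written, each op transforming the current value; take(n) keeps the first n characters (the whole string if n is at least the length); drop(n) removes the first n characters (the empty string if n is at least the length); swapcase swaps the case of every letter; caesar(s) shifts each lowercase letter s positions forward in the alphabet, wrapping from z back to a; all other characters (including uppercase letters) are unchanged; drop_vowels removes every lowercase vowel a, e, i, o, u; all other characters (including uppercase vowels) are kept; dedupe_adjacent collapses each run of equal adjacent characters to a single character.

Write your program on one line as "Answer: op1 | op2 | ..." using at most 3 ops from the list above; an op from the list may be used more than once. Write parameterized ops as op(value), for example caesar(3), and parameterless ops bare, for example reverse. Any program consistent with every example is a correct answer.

reverse | drop(1) | caesar(1)

Check, running the answer program on each example:
  "ypxzi" -> "izxpy" -> "zxpy" -> "ayqz"
  "ciljc" -> "cjlic" -> "jlic" -> "kmjd"
  "ktxuwqyln" -> "nlyqwuxtk" -> "lyqwuxtk" -> "mzrxvyul"
  "ngqitsobf" -> "fbostiqgn" -> "bostiqgn" -> "cptujrho"
  "exl" -> "lxe" -> "xe" -> "yf"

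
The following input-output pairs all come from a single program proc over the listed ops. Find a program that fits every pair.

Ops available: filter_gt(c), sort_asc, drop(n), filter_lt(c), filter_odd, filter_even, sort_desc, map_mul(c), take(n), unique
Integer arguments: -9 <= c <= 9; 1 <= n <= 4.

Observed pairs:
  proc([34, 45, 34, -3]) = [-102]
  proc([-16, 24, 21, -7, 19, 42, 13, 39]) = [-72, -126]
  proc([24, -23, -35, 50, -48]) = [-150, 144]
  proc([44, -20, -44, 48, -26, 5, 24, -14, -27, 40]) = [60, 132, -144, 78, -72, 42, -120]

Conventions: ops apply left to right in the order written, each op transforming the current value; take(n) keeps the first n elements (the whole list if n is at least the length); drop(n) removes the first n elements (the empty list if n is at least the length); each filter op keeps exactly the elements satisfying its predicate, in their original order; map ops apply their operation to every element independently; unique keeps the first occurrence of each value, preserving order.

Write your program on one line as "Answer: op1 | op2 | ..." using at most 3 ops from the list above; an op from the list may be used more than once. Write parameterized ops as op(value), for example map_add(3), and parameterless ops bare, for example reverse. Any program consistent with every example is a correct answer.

drop(1) | map_mul(-3) | filter_even

Check, running the answer program on each example:
  [34, 45, 34, -3] -> [45, 34, -3] -> [-135, -102, 9] -> [-102]
  [-16, 24, 21, -7, 19, 42, 13, 39] -> [24, 21, -7, 19, 42, 13, 39] -> [-72, -63, 21, -57, -126, -39, -117] -> [-72, -126]
  [24, -23, -35, 50, -48] -> [-23, -35, 50, -48] -> [69, 105, -150, 144] -> [-150, 144]
  [44, -20, -44, 48, -26, 5, 24, -14, -27, 40] -> [-20, -44, 48, -26, 5, 24, -14, -27, 40] -> [60, 132, -144, 78, -15, -72, 42, 81, -120] -> [60, 132, -144, 78, -72, 42, -120]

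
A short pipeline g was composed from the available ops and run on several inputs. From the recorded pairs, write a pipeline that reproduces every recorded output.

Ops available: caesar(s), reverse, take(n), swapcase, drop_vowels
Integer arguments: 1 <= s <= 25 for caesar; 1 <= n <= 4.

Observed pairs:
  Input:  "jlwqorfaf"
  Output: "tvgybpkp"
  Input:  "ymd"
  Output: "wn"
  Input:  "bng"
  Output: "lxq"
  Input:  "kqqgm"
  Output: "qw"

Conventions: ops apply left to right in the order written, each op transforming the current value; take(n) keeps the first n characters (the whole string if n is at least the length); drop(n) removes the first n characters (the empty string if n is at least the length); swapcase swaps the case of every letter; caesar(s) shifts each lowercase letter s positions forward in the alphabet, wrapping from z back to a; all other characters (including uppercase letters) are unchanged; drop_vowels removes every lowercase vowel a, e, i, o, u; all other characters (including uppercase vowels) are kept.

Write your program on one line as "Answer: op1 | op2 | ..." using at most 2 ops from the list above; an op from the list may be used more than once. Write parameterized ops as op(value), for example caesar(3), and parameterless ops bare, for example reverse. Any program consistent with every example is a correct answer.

caesar(10) | drop_vowels

Check, running the answer program on each example:
  "jlwqorfaf" -> "tvgaybpkp" -> "tvgybpkp"
  "ymd" -> "iwn" -> "wn"
  "bng" -> "lxq" -> "lxq"
  "kqqgm" -> "uaaqw" -> "qw"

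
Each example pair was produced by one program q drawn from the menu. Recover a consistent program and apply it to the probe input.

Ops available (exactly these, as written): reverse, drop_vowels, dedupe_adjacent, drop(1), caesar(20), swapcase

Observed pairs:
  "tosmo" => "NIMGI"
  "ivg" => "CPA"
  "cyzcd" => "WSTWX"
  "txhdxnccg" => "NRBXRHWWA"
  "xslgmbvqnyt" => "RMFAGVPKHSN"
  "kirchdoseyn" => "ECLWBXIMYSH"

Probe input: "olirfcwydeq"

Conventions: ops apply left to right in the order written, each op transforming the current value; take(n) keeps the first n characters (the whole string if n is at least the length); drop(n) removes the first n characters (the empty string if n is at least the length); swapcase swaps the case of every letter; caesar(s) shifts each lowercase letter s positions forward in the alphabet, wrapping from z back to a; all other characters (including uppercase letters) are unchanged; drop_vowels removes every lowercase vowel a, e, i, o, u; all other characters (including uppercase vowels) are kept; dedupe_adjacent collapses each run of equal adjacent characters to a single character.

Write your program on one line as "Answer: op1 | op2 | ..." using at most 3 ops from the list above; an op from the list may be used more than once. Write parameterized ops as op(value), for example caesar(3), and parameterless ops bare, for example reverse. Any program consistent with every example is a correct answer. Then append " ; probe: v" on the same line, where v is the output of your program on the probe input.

caesar(20) | swapcase ; probe: "IFCLZWQSXYK"

Check, running the answer program on each example:
  "tosmo" -> "nimgi" -> "NIMGI"
  "ivg" -> "cpa" -> "CPA"
  "cyzcd" -> "wstwx" -> "WSTWX"
  "txhdxnccg" -> "nrbxrhwwa" -> "NRBXRHWWA"
  "xslgmbvqnyt" -> "rmfagvpkhsn" -> "RMFAGVPKHSN"
  "kirchdoseyn" -> "eclwbximysh" -> "ECLWBXIMYSH"
  probe: "olirfcwydeq" -> "ifclzwqsxyk" -> "IFCLZWQSXYK"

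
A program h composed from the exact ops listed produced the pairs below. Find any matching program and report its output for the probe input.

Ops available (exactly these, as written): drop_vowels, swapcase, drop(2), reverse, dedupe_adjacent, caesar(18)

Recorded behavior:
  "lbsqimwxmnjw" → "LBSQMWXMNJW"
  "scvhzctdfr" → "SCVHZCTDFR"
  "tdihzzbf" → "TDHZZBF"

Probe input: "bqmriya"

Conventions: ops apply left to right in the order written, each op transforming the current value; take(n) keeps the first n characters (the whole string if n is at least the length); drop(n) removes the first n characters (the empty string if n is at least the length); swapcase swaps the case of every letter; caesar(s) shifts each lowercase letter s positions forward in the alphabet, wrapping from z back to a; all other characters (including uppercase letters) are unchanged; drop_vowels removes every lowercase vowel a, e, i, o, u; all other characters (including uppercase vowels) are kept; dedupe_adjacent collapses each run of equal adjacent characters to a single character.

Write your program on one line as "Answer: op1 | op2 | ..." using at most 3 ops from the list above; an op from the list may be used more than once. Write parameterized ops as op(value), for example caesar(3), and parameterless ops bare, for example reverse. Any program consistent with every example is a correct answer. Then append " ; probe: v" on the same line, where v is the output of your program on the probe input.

drop_vowels | swapcase ; probe: "BQMRY"

Check, running the answer program on each example:
  "lbsqimwxmnjw" -> "lbsqmwxmnjw" -> "LBSQMWXMNJW"
  "scvhzctdfr" -> "scvhzctdfr" -> "SCVHZCTDFR"
  "tdihzzbf" -> "tdhzzbf" -> "TDHZZBF"
  probe: "bqmriya" -> "bqmry" -> "BQMRY"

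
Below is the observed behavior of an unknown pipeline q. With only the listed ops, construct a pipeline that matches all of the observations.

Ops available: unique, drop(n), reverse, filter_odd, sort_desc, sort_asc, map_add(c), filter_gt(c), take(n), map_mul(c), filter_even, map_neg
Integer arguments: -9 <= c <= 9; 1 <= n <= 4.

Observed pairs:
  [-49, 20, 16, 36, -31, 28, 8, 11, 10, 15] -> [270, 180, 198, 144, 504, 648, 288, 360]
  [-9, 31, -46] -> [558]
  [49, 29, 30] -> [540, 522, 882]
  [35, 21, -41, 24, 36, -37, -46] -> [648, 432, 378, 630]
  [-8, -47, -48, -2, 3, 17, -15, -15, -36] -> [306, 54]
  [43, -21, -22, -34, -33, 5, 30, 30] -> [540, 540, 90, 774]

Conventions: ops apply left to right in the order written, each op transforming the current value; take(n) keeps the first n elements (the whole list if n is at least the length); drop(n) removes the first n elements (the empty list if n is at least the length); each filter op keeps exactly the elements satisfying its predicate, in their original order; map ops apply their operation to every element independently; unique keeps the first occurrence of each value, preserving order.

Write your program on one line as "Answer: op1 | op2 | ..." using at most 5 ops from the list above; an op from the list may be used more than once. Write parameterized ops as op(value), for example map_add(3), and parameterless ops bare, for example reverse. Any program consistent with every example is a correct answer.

map_mul(6) | map_mul(-3) | map_neg | reverse | filter_gt(-2)

Check, running the answer program on each example:
  [-49, 20, 16, 36, -31, 28, 8, 11, 10, 15] -> [-294, 120, 96, 216, -186, 168, 48, 66, 60, 90] -> [882, -360, -288, -648, 558, -504, -144, -198, -180, -270] -> [-882, 360, 288, 648, -558, 504, 144, 198, 180, 270] -> [270, 180, 198, 144, 504, -558, 648, 288, 360, -882] -> [270, 180, 198, 144, 504, 648, 288, 360]
  [-9, 31, -46] -> [-54, 186, -276] -> [162, -558, 828] -> [-162, 558, -828] -> [-828, 558, -162] -> [558]
  [49, 29, 30] -> [294, 174, 180] -> [-882, -522, -540] -> [882, 522, 540] -> [540, 522, 882] -> [540, 522, 882]
  [35, 21, -41, 24, 36, -37, -46] -> [210, 126, -246, 144, 216, -222, -276] -> [-630, -378, 738, -432, -648, 666, 828] -> [630, 378, -738, 432, 648, -666, -828] -> [-828, -666, 648, 432, -738, 378, 630] -> [648, 432, 378, 630]
  [-8, -47, -48, -2, 3, 17, -15, -15, -36] -> [-48, -282, -288, -12, 18, 102, -90, -90, -216] -> [144, 846, 864, 36, -54, -306, 270, 270, 648] -> [-144, -846, -864, -36, 54, 306, -270, -270, -648] -> [-648, -270, -270, 306, 54, -36, -864, -846, -144] -> [306, 54]
  [43, -21, -22, -34, -33, 5, 30, 30] -> [258, -126, -132, -204, -198, 30, 180, 180] -> [-774, 378, 396, 612, 594, -90, -540, -540] -> [774, -378, -396, -612, -594, 90, 540, 540] -> [540, 540, 90, -594, -612, -396, -378, 774] -> [540, 540, 90, 774]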